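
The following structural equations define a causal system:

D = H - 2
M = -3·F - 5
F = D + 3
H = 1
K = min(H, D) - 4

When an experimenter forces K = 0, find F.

do(K=0) replaces the equation K = min(H, D) - 4 with the constant K = 0.
F is not downstream of the intervention, so its value is determined by the original equations.
D = H - 2  [with H=1]  = -1
F = D + 3  [with D=-1]  = 2

2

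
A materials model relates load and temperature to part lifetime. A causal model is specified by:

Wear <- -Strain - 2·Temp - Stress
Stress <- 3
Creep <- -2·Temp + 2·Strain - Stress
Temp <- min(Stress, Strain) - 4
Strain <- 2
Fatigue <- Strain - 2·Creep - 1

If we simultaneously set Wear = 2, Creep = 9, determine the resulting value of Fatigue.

Setting Wear = 2, Creep = 9 by intervention discards those variables' equations.
Fatigue = Strain - 2·Creep - 1  [with Strain=2, Creep=9]  = -17

-17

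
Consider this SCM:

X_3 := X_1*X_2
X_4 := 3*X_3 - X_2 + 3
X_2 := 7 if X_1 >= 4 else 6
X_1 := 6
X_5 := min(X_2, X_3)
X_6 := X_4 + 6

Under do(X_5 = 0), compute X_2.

Under do(X_5=0), the mechanism X_5 := min(X_2, X_3) is discarded; X_5 is fixed at 0.
No directed path runs from X_5 to X_2, so X_2 keeps its natural value.
X_2 = 7 if X_1 >= 4 else 6  [with X_1=6]  = 7

7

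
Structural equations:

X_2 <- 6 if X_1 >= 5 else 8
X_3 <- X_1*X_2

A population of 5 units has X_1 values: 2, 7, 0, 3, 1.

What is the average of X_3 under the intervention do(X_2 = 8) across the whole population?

do(X_2=8) breaks X_2's dependence on X_1. With X_2=8 fixed, X_3 across the units is 16, 56, 0, 24, 8, mean 20.8.

20.8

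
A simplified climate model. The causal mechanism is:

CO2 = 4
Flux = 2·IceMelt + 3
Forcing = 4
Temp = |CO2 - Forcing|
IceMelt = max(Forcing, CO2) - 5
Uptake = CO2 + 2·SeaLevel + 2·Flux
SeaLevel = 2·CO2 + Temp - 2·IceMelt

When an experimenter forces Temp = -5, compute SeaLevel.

do(Temp=-5) replaces the equation Temp = |CO2 - Forcing| with the constant Temp = -5.
IceMelt = max(Forcing, CO2) - 5  [with Forcing=4, CO2=4]  = -1
SeaLevel = 2·CO2 + Temp - 2·IceMelt  [with CO2=4, Temp=-5, IceMelt=-1]  = 5

5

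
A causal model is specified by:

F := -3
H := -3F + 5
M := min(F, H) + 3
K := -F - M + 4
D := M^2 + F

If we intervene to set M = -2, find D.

do(M=-2) replaces the equation M := min(F, H) + 3 with the constant M = -2.
D = M^2 + F  [with M=-2, F=-3]  = 1

1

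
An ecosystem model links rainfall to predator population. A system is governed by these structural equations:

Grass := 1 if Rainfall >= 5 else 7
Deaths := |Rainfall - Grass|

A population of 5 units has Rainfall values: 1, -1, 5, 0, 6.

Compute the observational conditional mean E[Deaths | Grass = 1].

Observing Grass=1 restricts to units where Grass's equation naturally yields 1: Rainfall ∈ {5, 6}. In that subpopulation Deaths = 4, 5, mean 4.5.

4.5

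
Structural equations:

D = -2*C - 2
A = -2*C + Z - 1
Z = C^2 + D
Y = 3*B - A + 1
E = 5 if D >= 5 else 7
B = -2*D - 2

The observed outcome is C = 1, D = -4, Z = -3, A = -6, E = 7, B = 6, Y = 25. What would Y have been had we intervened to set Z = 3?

The intervention breaks the incoming arrows to Z: Z = C^2 + D no longer applies, and Z = 3.
D = -2*C - 2  [with C=1]  = -4
A = -2*C + Z - 1  [with C=1, Z=3]  = 0
B = -2*D - 2  [with D=-4]  = 6
Y = 3*B - A + 1  [with B=6, A=0]  = 19

19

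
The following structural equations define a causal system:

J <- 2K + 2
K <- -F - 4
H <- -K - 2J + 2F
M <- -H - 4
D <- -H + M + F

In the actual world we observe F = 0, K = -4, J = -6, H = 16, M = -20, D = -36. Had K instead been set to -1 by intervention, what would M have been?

do(K=-1) replaces the equation K <- -F - 4 with the constant K = -1.
J = 2K + 2  [with K=-1]  = 0
H = -K - 2J + 2F  [with K=-1, J=0, F=0]  = 1
M = -H - 4  [with H=1]  = -5

-5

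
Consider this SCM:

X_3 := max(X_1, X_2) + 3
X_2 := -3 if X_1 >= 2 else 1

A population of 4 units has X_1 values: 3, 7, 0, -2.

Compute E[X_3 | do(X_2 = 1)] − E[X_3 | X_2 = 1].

2

do(X_2=1) breaks X_2's dependence on X_1. With X_2=1 fixed, X_3 across the units is 6, 10, 4, 4, mean 6.
Observing X_2=1 restricts to units where X_2's equation naturally yields 1: X_1 ∈ {0, -2}. In that subpopulation X_3 = 4, 4, mean 4.
Difference = 6 − 4 = 2.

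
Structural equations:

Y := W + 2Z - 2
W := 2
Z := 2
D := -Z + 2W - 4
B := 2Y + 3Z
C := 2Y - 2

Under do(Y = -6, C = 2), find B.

Setting Y = -6, C = 2 by intervention discards those variables' equations.
B = 2Y + 3Z  [with Y=-6, Z=2]  = -6

-6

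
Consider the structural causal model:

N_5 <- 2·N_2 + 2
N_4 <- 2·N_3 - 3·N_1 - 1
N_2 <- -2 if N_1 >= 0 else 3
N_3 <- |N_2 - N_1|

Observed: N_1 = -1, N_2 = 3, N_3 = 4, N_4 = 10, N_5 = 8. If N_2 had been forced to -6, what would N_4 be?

12

Under do(N_2=-6), the mechanism N_2 <- -2 if N_1 >= 0 else 3 is discarded; N_2 is fixed at -6.
N_3 = |N_2 - N_1|  [with N_2=-6, N_1=-1]  = 5
N_4 = 2·N_3 - 3·N_1 - 1  [with N_3=5, N_1=-1]  = 12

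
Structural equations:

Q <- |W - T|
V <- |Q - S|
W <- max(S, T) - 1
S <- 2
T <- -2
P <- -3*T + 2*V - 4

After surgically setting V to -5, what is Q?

3

The intervention breaks the incoming arrows to V: V <- |Q - S| no longer applies, and V = -5.
Since Q is not a descendant of the intervened variable, it is unaffected.
W = max(S, T) - 1  [with S=2, T=-2]  = 1
Q = |W - T|  [with W=1, T=-2]  = 3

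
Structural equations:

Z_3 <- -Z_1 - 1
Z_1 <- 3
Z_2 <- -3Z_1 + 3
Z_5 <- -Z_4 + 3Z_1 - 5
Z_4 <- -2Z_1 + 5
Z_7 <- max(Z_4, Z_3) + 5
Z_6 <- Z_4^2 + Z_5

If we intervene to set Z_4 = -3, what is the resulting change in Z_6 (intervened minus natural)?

Under do(Z_4=-3), the mechanism Z_4 <- -2Z_1 + 5 is discarded; Z_4 is fixed at -3.
Z_5 = -Z_4 + 3Z_1 - 5  [with Z_4=-3, Z_1=3]  = 7
Z_6 = Z_4^2 + Z_5  [with Z_4=-3, Z_5=7]  = 16
Without intervention: Z_4 = -2Z_1 + 5  [with Z_1=3]  = -1; Z_5 = -Z_4 + 3Z_1 - 5  [with Z_4=-1, Z_1=3]  = 5; Z_6 = Z_4^2 + Z_5  [with Z_4=-1, Z_5=5]  = 6.
Change = 16 − 6 = 10.

10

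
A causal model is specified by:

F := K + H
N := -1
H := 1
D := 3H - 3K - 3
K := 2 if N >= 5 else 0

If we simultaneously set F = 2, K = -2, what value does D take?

Under do(F = 2, K = -2), each intervened variable's structural equation is replaced by its fixed value.
D = 3H - 3K - 3  [with H=1, K=-2]  = 6

6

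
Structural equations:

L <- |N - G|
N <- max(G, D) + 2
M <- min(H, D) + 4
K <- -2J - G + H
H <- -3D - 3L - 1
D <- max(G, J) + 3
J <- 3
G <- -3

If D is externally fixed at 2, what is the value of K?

-31

The intervention breaks the incoming arrows to D: D <- max(G, J) + 3 no longer applies, and D = 2.
N = max(G, D) + 2  [with G=-3, D=2]  = 4
L = |N - G|  [with N=4, G=-3]  = 7
H = -3D - 3L - 1  [with D=2, L=7]  = -28
K = -2J - G + H  [with J=3, G=-3, H=-28]  = -31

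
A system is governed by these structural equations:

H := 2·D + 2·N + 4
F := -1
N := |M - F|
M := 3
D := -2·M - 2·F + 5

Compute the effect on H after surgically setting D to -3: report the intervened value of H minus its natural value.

-8

do(D=-3) replaces the equation D := -2·M - 2·F + 5 with the constant D = -3.
N = |M - F|  [with M=3, F=-1]  = 4
H = 2·D + 2·N + 4  [with D=-3, N=4]  = 6
Without intervention: D = -2·M - 2·F + 5  [with M=3, F=-1]  = 1; N = |M - F|  [with M=3, F=-1]  = 4; H = 2·D + 2·N + 4  [with D=1, N=4]  = 14.
Change = 6 − 14 = -8.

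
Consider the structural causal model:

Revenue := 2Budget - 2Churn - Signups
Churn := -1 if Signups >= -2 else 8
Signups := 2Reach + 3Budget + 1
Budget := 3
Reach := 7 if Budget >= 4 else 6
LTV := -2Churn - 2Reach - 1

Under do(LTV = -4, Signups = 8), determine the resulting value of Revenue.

0

Under do(LTV = -4, Signups = 8), each intervened variable's structural equation is replaced by its fixed value.
Churn = -1 if Signups >= -2 else 8  [with Signups=8]  = -1
Revenue = 2Budget - 2Churn - Signups  [with Budget=3, Churn=-1, Signups=8]  = 0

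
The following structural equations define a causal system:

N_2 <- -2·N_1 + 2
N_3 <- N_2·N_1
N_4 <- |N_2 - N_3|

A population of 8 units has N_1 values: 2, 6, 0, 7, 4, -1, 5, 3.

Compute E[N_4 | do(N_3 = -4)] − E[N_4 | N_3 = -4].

-0.5

Every unit gets N_3=-4 under the intervention. N_4 values become 2, 6, 6, 8, 2, 8, 4, 0; E[N_4|do(N_3=-4)] = 4.5.
Observing N_3=-4 restricts to units where N_3's equation naturally yields -4: N_1 ∈ {2, -1}. In that subpopulation N_4 = 2, 8, mean 5.
Difference = 4.5 − 5 = -0.5.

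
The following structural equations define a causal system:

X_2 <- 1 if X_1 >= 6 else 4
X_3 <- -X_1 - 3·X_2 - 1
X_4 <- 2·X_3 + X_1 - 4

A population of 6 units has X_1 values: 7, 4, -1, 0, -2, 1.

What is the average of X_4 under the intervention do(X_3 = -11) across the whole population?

-24.5

Every unit gets X_3=-11 under the intervention. X_4 values become -19, -22, -27, -26, -28, -25; E[X_4|do(X_3=-11)] = -24.5.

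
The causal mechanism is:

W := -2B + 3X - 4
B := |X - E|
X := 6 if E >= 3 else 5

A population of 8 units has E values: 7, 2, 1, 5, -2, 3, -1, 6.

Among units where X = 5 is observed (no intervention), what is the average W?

Conditioning on X=5 selects the 4 unit(s) with E ∈ {2, 1, -2, -1}. Their W values: 5, 3, -3, -1. Mean = 1.

1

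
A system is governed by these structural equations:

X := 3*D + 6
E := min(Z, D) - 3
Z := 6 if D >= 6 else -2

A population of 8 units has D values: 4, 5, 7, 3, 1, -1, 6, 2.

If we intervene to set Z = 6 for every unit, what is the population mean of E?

Every unit gets Z=6 under the intervention. E values become 1, 2, 3, 0, -2, -4, 3, -1; E[E|do(Z=6)] = 0.25.

0.25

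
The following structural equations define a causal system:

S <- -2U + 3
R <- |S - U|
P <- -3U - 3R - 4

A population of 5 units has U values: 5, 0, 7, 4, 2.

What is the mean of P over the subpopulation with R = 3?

E[P|R=3] averages over only the 2 units with R=3 (U = 0, 2): P = -13, -19, mean -16.

-16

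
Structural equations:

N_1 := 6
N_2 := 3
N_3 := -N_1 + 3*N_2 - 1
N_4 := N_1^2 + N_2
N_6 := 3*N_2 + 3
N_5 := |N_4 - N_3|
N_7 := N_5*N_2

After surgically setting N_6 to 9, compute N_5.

do(N_6=9) replaces the equation N_6 := 3*N_2 + 3 with the constant N_6 = 9.
Since N_5 is not a descendant of the intervened variable, it is unaffected.
N_3 = -N_1 + 3*N_2 - 1  [with N_1=6, N_2=3]  = 2
N_4 = N_1^2 + N_2  [with N_1=6, N_2=3]  = 39
N_5 = |N_4 - N_3|  [with N_4=39, N_3=2]  = 37

37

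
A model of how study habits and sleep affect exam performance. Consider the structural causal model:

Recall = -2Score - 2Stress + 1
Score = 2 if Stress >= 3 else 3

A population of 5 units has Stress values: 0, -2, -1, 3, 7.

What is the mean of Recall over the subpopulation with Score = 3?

-3

Conditioning on Score=3 selects the 3 unit(s) with Stress ∈ {0, -2, -1}. Their Recall values: -5, -1, -3. Mean = -3.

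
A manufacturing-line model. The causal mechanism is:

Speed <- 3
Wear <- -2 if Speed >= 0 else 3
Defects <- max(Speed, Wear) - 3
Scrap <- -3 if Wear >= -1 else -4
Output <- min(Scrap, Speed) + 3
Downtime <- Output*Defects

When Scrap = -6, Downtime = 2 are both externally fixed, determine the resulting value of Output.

Setting Scrap = -6, Downtime = 2 by intervention discards those variables' equations.
Output = min(Scrap, Speed) + 3  [with Scrap=-6, Speed=3]  = -3

-3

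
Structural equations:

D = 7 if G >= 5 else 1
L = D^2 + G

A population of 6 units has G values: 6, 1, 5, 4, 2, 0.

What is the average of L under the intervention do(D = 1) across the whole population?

4

The intervention sets D=1 in all 6 units regardless of G. Recomputing L per unit gives 7, 2, 6, 5, 3, 1; average 4.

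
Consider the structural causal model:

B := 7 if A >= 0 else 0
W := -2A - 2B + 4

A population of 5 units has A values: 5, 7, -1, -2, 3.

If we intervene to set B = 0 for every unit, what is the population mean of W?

-0.8

do(B=0) breaks B's dependence on A. With B=0 fixed, W across the units is -6, -10, 6, 8, -2, mean -0.8.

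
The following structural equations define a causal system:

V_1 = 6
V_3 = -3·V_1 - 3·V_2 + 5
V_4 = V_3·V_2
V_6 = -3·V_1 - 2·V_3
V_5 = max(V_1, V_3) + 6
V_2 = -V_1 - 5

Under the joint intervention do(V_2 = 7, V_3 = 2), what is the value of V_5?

Under do(V_2 = 7, V_3 = 2), each intervened variable's structural equation is replaced by its fixed value.
V_5 = max(V_1, V_3) + 6  [with V_1=6, V_3=2]  = 12

12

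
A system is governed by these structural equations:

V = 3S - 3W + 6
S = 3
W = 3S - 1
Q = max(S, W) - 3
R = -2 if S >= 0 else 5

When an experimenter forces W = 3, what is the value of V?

6

do(W=3) replaces the equation W = 3S - 1 with the constant W = 3.
V = 3S - 3W + 6  [with S=3, W=3]  = 6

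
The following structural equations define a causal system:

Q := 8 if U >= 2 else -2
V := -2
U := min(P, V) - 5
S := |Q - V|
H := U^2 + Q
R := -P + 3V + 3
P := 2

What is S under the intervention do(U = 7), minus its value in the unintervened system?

10

The intervention breaks the incoming arrows to U: U := min(P, V) - 5 no longer applies, and U = 7.
Q = 8 if U >= 2 else -2  [with U=7]  = 8
S = |Q - V|  [with Q=8, V=-2]  = 10
Without intervention: U = min(P, V) - 5  [with P=2, V=-2]  = -7; Q = 8 if U >= 2 else -2  [with U=-7]  = -2; S = |Q - V|  [with Q=-2, V=-2]  = 0.
Change = 10 − 0 = 10.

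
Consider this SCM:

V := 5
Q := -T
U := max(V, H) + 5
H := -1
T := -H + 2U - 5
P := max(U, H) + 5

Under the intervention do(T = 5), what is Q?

Under do(T=5), the mechanism T := -H + 2U - 5 is discarded; T is fixed at 5.
Q = -T  [with T=5]  = -5

-5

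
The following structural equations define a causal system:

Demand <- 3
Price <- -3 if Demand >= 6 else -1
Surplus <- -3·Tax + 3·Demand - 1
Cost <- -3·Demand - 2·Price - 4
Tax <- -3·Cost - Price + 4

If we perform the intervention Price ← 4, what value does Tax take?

Under do(Price=4), the mechanism Price <- -3 if Demand >= 6 else -1 is discarded; Price is fixed at 4.
Cost = -3·Demand - 2·Price - 4  [with Demand=3, Price=4]  = -21
Tax = -3·Cost - Price + 4  [with Cost=-21, Price=4]  = 63

63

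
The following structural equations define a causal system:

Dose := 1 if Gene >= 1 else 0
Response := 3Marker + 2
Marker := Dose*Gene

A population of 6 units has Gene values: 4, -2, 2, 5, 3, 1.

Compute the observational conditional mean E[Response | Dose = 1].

11

E[Response|Dose=1] averages over only the 5 units with Dose=1 (Gene = 4, 2, 5, 3, 1): Response = 14, 8, 17, 11, 5, mean 11.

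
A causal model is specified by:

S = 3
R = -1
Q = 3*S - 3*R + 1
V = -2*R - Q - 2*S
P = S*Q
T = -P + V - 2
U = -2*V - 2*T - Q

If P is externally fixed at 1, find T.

The intervention breaks the incoming arrows to P: P = S*Q no longer applies, and P = 1.
Q = 3*S - 3*R + 1  [with S=3, R=-1]  = 13
V = -2*R - Q - 2*S  [with R=-1, Q=13, S=3]  = -17
T = -P + V - 2  [with P=1, V=-17]  = -20

-20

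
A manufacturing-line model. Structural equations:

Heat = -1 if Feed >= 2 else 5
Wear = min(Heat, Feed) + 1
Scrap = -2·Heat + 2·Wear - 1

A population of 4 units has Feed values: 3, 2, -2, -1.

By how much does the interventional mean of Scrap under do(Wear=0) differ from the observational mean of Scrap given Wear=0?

-2

do(Wear=0) breaks Wear's dependence on Feed. With Wear=0 fixed, Scrap across the units is 1, 1, -11, -11, mean -5.
E[Scrap|Wear=0] averages over only the 3 units with Wear=0 (Feed = 3, 2, -1): Scrap = 1, 1, -11, mean -3.
Difference = -5 − (-3) = -2.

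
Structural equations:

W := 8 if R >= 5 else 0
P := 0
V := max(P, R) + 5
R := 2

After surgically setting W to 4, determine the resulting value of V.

7

The intervention breaks the incoming arrows to W: W := 8 if R >= 5 else 0 no longer applies, and W = 4.
V is not downstream of the intervention, so its value is determined by the original equations.
V = max(P, R) + 5  [with P=0, R=2]  = 7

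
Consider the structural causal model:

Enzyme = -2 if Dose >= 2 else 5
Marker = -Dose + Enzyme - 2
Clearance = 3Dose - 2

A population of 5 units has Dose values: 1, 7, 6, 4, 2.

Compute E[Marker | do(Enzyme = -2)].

Every unit gets Enzyme=-2 under the intervention. Marker values become -5, -11, -10, -8, -6; E[Marker|do(Enzyme=-2)] = -8.

-8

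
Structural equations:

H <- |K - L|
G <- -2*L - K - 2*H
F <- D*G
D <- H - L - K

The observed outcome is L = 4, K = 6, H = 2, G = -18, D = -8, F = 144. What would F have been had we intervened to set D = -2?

The intervention breaks the incoming arrows to D: D <- H - L - K no longer applies, and D = -2.
H = |K - L|  [with K=6, L=4]  = 2
G = -2*L - K - 2*H  [with L=4, K=6, H=2]  = -18
F = D*G  [with D=-2, G=-18]  = 36

36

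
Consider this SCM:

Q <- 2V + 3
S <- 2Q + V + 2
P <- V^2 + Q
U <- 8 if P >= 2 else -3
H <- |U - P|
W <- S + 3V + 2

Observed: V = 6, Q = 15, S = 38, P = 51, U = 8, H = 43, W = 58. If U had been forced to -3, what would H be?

54

The intervention breaks the incoming arrows to U: U <- 8 if P >= 2 else -3 no longer applies, and U = -3.
Q = 2V + 3  [with V=6]  = 15
P = V^2 + Q  [with V=6, Q=15]  = 51
H = |U - P|  [with U=-3, P=51]  = 54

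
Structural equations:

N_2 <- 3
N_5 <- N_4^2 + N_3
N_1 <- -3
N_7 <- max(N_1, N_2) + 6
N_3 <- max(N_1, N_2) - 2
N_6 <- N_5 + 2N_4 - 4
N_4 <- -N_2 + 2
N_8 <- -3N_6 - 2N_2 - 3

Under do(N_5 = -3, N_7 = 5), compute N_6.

Under do(N_5 = -3, N_7 = 5), each intervened variable's structural equation is replaced by its fixed value.
N_4 = -N_2 + 2  [with N_2=3]  = -1
N_6 = N_5 + 2N_4 - 4  [with N_5=-3, N_4=-1]  = -9

-9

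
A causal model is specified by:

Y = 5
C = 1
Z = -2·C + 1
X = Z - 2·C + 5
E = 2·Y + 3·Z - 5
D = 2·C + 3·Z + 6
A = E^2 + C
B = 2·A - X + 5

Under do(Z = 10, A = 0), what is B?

-8

Under do(Z = 10, A = 0), each intervened variable's structural equation is replaced by its fixed value.
X = Z - 2·C + 5  [with Z=10, C=1]  = 13
B = 2·A - X + 5  [with A=0, X=13]  = -8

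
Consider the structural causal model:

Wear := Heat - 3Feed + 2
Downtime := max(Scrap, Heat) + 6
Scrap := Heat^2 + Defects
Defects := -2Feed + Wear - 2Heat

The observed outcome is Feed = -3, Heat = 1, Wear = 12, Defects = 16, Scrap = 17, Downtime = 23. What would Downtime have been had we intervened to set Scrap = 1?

The intervention breaks the incoming arrows to Scrap: Scrap := Heat^2 + Defects no longer applies, and Scrap = 1.
Downtime = max(Scrap, Heat) + 6  [with Scrap=1, Heat=1]  = 7

7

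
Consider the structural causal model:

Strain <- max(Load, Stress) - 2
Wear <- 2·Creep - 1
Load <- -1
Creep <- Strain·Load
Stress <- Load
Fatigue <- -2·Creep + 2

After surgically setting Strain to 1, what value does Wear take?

do(Strain=1) replaces the equation Strain <- max(Load, Stress) - 2 with the constant Strain = 1.
Creep = Strain·Load  [with Strain=1, Load=-1]  = -1
Wear = 2·Creep - 1  [with Creep=-1]  = -3

-3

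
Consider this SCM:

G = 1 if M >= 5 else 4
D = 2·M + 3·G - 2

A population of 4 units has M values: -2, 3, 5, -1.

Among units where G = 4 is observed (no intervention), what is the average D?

10

Conditioning on G=4 selects the 3 unit(s) with M ∈ {-2, 3, -1}. Their D values: 6, 16, 8. Mean = 10.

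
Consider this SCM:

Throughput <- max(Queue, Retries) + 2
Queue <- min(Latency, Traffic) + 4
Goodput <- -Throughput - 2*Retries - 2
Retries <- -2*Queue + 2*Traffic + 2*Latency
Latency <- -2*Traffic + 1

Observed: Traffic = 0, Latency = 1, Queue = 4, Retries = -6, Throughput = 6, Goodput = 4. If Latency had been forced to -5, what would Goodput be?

Under do(Latency=-5), the mechanism Latency <- -2*Traffic + 1 is discarded; Latency is fixed at -5.
Queue = min(Latency, Traffic) + 4  [with Latency=-5, Traffic=0]  = -1
Retries = -2*Queue + 2*Traffic + 2*Latency  [with Queue=-1, Traffic=0, Latency=-5]  = -8
Throughput = max(Queue, Retries) + 2  [with Queue=-1, Retries=-8]  = 1
Goodput = -Throughput - 2*Retries - 2  [with Throughput=1, Retries=-8]  = 13

13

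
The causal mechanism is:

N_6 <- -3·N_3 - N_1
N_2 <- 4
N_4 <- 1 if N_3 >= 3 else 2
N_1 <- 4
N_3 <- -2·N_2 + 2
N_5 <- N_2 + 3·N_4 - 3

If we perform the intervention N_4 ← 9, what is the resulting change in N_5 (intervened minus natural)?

21

Intervening sets N_4 = 9 and removes its equation (N_4 <- 1 if N_3 >= 3 else 2).
N_5 = N_2 + 3·N_4 - 3  [with N_2=4, N_4=9]  = 28
Without intervention: N_3 = -2·N_2 + 2  [with N_2=4]  = -6; N_4 = 1 if N_3 >= 3 else 2  [with N_3=-6]  = 2; N_5 = N_2 + 3·N_4 - 3  [with N_2=4, N_4=2]  = 7.
Change = 28 − 7 = 21.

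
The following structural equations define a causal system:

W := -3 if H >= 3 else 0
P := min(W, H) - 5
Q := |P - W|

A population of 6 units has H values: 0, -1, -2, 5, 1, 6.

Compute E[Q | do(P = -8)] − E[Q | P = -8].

2

The intervention sets P=-8 in all 6 units regardless of H. Recomputing Q per unit gives 8, 8, 8, 5, 8, 5; average 7.
E[Q|P=-8] averages over only the 2 units with P=-8 (H = 5, 6): Q = 5, 5, mean 5.
Difference = 7 − 5 = 2.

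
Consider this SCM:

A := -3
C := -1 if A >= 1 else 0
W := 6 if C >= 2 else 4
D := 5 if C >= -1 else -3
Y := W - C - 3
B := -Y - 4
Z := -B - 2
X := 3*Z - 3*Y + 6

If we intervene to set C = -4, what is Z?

7

Under do(C=-4), the mechanism C := -1 if A >= 1 else 0 is discarded; C is fixed at -4.
W = 6 if C >= 2 else 4  [with C=-4]  = 4
Y = W - C - 3  [with W=4, C=-4]  = 5
B = -Y - 4  [with Y=5]  = -9
Z = -B - 2  [with B=-9]  = 7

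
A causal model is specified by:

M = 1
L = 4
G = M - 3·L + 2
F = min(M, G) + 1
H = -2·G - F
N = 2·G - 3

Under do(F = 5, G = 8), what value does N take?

The joint intervention fixes F = 5, G = 8, removing each variable's own equation.
N = 2·G - 3  [with G=8]  = 13

13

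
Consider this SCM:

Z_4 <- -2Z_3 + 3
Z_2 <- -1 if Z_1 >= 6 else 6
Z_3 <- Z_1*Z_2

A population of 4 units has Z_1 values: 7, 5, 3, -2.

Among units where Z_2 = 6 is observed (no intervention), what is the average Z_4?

-21

Observing Z_2=6 restricts to units where Z_2's equation naturally yields 6: Z_1 ∈ {5, 3, -2}. In that subpopulation Z_4 = -57, -33, 27, mean -21.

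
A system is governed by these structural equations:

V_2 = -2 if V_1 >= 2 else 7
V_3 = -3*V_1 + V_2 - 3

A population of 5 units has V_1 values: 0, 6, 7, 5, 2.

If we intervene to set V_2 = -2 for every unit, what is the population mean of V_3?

do(V_2=-2) breaks V_2's dependence on V_1. With V_2=-2 fixed, V_3 across the units is -5, -23, -26, -20, -11, mean -17.

-17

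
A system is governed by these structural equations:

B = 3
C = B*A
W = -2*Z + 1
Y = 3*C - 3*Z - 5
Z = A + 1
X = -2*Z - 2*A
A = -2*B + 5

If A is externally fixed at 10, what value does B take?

3

Under do(A=10), the mechanism A = -2*B + 5 is discarded; A is fixed at 10.
B is not downstream of the intervention, so its value is determined by the original equations.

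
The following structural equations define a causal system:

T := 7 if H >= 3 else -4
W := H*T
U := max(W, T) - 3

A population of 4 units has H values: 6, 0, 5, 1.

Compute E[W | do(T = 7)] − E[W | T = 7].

-17.5

do(T=7) breaks T's dependence on H. With T=7 fixed, W across the units is 42, 0, 35, 7, mean 21.
Conditioning on T=7 selects the 2 unit(s) with H ∈ {6, 5}. Their W values: 42, 35. Mean = 38.5.
Difference = 21 − 38.5 = -17.5.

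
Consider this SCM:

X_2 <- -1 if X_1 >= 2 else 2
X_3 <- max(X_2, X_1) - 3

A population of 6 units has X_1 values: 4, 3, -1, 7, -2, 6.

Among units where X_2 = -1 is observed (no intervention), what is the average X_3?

E[X_3|X_2=-1] averages over only the 4 units with X_2=-1 (X_1 = 4, 3, 7, 6): X_3 = 1, 0, 4, 3, mean 2.

2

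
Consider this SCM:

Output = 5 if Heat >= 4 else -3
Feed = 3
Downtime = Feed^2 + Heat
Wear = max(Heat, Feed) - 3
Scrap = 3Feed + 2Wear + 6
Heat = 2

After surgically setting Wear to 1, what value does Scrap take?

The intervention breaks the incoming arrows to Wear: Wear = max(Heat, Feed) - 3 no longer applies, and Wear = 1.
Scrap = 3Feed + 2Wear + 6  [with Feed=3, Wear=1]  = 17

17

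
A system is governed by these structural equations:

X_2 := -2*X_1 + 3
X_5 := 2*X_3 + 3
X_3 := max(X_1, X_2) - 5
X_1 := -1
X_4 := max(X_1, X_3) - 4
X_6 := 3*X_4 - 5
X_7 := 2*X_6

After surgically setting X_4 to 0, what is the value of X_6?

-5

Under do(X_4=0), the mechanism X_4 := max(X_1, X_3) - 4 is discarded; X_4 is fixed at 0.
X_6 = 3*X_4 - 5  [with X_4=0]  = -5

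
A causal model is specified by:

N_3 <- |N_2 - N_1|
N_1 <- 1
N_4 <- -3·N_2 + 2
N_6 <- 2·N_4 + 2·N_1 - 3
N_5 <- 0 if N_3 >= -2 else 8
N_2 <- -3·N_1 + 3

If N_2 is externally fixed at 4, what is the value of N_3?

3

The intervention breaks the incoming arrows to N_2: N_2 <- -3·N_1 + 3 no longer applies, and N_2 = 4.
N_3 = |N_2 - N_1|  [with N_2=4, N_1=1]  = 3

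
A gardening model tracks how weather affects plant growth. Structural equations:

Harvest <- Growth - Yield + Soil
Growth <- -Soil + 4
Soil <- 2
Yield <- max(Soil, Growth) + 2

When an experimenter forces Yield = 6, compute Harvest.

The intervention breaks the incoming arrows to Yield: Yield <- max(Soil, Growth) + 2 no longer applies, and Yield = 6.
Growth = -Soil + 4  [with Soil=2]  = 2
Harvest = Growth - Yield + Soil  [with Growth=2, Yield=6, Soil=2]  = -2

-2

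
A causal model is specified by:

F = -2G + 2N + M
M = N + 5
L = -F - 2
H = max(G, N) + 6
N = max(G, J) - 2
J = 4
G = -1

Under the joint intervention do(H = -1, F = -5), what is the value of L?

3

Setting H = -1, F = -5 by intervention discards those variables' equations.
L = -F - 2  [with F=-5]  = 3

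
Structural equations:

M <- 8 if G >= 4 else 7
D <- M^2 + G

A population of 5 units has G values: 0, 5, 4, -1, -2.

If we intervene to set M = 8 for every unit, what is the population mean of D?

65.2

Every unit gets M=8 under the intervention. D values become 64, 69, 68, 63, 62; E[D|do(M=8)] = 65.2.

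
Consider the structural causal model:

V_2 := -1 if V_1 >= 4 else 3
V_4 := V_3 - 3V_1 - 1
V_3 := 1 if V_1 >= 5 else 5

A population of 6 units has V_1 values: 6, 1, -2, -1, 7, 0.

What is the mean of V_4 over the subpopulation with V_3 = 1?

Conditioning on V_3=1 selects the 2 unit(s) with V_1 ∈ {6, 7}. Their V_4 values: -18, -21. Mean = -19.5.

-19.5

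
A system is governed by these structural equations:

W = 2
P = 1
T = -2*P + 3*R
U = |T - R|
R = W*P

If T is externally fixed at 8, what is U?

Intervening sets T = 8 and removes its equation (T = -2*P + 3*R).
R = W*P  [with W=2, P=1]  = 2
U = |T - R|  [with T=8, R=2]  = 6

6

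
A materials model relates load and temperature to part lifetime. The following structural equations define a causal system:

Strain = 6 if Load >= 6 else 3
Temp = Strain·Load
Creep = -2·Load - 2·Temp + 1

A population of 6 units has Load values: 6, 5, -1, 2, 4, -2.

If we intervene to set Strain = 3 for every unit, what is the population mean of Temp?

7

The intervention sets Strain=3 in all 6 units regardless of Load. Recomputing Temp per unit gives 18, 15, -3, 6, 12, -6; average 7.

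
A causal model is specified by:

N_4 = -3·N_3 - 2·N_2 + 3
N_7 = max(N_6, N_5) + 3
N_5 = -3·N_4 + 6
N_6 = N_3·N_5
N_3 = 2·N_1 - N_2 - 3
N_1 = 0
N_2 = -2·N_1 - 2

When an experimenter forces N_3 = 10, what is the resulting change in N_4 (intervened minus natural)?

-33

The intervention breaks the incoming arrows to N_3: N_3 = 2·N_1 - N_2 - 3 no longer applies, and N_3 = 10.
N_2 = -2·N_1 - 2  [with N_1=0]  = -2
N_4 = -3·N_3 - 2·N_2 + 3  [with N_3=10, N_2=-2]  = -23
Without intervention: N_2 = -2·N_1 - 2  [with N_1=0]  = -2; N_3 = 2·N_1 - N_2 - 3  [with N_1=0, N_2=-2]  = -1; N_4 = -3·N_3 - 2·N_2 + 3  [with N_3=-1, N_2=-2]  = 10.
Change = -23 − 10 = -33.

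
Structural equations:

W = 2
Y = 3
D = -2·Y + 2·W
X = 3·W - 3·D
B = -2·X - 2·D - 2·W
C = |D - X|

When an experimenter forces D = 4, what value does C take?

10

The intervention breaks the incoming arrows to D: D = -2·Y + 2·W no longer applies, and D = 4.
X = 3·W - 3·D  [with W=2, D=4]  = -6
C = |D - X|  [with D=4, X=-6]  = 10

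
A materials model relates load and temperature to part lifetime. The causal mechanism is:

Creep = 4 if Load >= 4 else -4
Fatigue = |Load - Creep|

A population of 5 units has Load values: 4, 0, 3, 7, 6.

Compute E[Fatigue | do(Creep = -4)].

Under do(Creep=-4), Creep's equation is replaced by Creep=-4 for every unit. Per-unit Fatigue: 8, 4, 7, 11, 10. Mean = 8.

8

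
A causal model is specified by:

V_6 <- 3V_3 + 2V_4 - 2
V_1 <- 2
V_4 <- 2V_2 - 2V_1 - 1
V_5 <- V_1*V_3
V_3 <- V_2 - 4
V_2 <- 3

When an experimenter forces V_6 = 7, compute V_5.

-2

do(V_6=7) replaces the equation V_6 <- 3V_3 + 2V_4 - 2 with the constant V_6 = 7.
Since V_5 is not a descendant of the intervened variable, it is unaffected.
V_3 = V_2 - 4  [with V_2=3]  = -1
V_5 = V_1*V_3  [with V_1=2, V_3=-1]  = -2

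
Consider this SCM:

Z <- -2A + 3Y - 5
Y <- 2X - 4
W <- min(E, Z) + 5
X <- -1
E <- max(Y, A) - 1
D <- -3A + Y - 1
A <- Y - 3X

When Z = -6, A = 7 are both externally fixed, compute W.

-1

The joint intervention fixes Z = -6, A = 7, removing each variable's own equation.
Y = 2X - 4  [with X=-1]  = -6
E = max(Y, A) - 1  [with Y=-6, A=7]  = 6
W = min(E, Z) + 5  [with E=6, Z=-6]  = -1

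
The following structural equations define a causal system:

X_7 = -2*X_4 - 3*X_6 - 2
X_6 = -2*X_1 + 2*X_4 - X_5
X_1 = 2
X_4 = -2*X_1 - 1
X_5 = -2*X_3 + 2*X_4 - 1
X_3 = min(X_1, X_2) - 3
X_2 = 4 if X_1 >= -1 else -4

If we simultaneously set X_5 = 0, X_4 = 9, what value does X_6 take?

Setting X_5 = 0, X_4 = 9 by intervention discards those variables' equations.
X_6 = -2*X_1 + 2*X_4 - X_5  [with X_1=2, X_4=9, X_5=0]  = 14

14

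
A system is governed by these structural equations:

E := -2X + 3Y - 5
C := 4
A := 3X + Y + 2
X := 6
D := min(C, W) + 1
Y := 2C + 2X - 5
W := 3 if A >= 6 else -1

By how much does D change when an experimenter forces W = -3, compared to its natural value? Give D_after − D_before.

-6

The intervention breaks the incoming arrows to W: W := 3 if A >= 6 else -1 no longer applies, and W = -3.
D = min(C, W) + 1  [with C=4, W=-3]  = -2
Without intervention: Y = 2C + 2X - 5  [with C=4, X=6]  = 15; A = 3X + Y + 2  [with X=6, Y=15]  = 35; W = 3 if A >= 6 else -1  [with A=35]  = 3; D = min(C, W) + 1  [with C=4, W=3]  = 4.
Change = -2 − 4 = -6.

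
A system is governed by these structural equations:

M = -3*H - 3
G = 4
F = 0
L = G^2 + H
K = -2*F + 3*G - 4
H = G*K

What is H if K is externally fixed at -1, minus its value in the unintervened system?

The intervention breaks the incoming arrows to K: K = -2*F + 3*G - 4 no longer applies, and K = -1.
H = G*K  [with G=4, K=-1]  = -4
Without intervention: K = -2*F + 3*G - 4  [with F=0, G=4]  = 8; H = G*K  [with G=4, K=8]  = 32.
Change = -4 − 32 = -36.

-36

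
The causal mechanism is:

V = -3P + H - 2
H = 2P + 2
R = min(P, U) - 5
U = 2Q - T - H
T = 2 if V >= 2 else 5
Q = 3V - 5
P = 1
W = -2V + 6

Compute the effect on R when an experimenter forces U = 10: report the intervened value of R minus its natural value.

26

do(U=10) replaces the equation U = 2Q - T - H with the constant U = 10.
R = min(P, U) - 5  [with P=1, U=10]  = -4
Without intervention: H = 2P + 2  [with P=1]  = 4; V = -3P + H - 2  [with P=1, H=4]  = -1; T = 2 if V >= 2 else 5  [with V=-1]  = 5; Q = 3V - 5  [with V=-1]  = -8; U = 2Q - T - H  [with Q=-8, T=5, H=4]  = -25; R = min(P, U) - 5  [with P=1, U=-25]  = -30.
Change = -4 − (-30) = 26.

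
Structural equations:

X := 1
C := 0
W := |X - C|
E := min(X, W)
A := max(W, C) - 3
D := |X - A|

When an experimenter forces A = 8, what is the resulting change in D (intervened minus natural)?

4

The intervention breaks the incoming arrows to A: A := max(W, C) - 3 no longer applies, and A = 8.
D = |X - A|  [with X=1, A=8]  = 7
Without intervention: W = |X - C|  [with X=1, C=0]  = 1; A = max(W, C) - 3  [with W=1, C=0]  = -2; D = |X - A|  [with X=1, A=-2]  = 3.
Change = 7 − 3 = 4.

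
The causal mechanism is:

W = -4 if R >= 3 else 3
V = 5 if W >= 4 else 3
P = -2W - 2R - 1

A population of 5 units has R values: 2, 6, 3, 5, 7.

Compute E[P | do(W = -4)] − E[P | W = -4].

1.3

The intervention sets W=-4 in all 5 units regardless of R. Recomputing P per unit gives 3, -5, 1, -3, -7; average -2.2.
Observing W=-4 restricts to units where W's equation naturally yields -4: R ∈ {6, 3, 5, 7}. In that subpopulation P = -5, 1, -3, -7, mean -3.5.
Difference = -2.2 − (-3.5) = 1.3.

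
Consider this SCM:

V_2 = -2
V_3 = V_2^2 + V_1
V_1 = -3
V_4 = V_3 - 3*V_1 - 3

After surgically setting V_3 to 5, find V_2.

Under do(V_3=5), the mechanism V_3 = V_2^2 + V_1 is discarded; V_3 is fixed at 5.
Since V_2 is not a descendant of the intervened variable, it is unaffected.

-2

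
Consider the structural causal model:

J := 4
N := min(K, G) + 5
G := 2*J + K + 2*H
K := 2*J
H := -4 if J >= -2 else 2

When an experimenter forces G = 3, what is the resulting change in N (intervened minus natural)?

Intervening sets G = 3 and removes its equation (G := 2*J + K + 2*H).
K = 2*J  [with J=4]  = 8
N = min(K, G) + 5  [with K=8, G=3]  = 8
Without intervention: K = 2*J  [with J=4]  = 8; H = -4 if J >= -2 else 2  [with J=4]  = -4; G = 2*J + K + 2*H  [with J=4, K=8, H=-4]  = 8; N = min(K, G) + 5  [with K=8, G=8]  = 13.
Change = 8 − 13 = -5.

-5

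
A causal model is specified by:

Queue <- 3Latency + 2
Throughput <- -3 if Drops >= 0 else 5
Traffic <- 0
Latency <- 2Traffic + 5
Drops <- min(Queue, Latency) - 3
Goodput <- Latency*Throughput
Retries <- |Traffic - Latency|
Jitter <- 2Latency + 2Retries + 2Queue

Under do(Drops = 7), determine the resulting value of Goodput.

do(Drops=7) replaces the equation Drops <- min(Queue, Latency) - 3 with the constant Drops = 7.
Latency = 2Traffic + 5  [with Traffic=0]  = 5
Throughput = -3 if Drops >= 0 else 5  [with Drops=7]  = -3
Goodput = Latency*Throughput  [with Latency=5, Throughput=-3]  = -15

-15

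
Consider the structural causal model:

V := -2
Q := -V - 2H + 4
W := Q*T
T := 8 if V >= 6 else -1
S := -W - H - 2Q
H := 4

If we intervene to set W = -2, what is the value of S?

The intervention breaks the incoming arrows to W: W := Q*T no longer applies, and W = -2.
Q = -V - 2H + 4  [with V=-2, H=4]  = -2
S = -W - H - 2Q  [with W=-2, H=4, Q=-2]  = 2

2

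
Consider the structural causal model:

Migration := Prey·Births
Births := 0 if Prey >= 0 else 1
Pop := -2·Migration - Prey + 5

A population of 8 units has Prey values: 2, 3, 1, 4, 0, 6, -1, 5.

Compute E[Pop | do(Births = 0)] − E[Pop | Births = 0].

0.5

Under do(Births=0), Births's equation is replaced by Births=0 for every unit. Per-unit Pop: 3, 2, 4, 1, 5, -1, 6, 0. Mean = 2.5.
Conditioning on Births=0 selects the 7 unit(s) with Prey ∈ {2, 3, 1, 4, 0, 6, 5}. Their Pop values: 3, 2, 4, 1, 5, -1, 0. Mean = 2.
Difference = 2.5 − 2 = 0.5.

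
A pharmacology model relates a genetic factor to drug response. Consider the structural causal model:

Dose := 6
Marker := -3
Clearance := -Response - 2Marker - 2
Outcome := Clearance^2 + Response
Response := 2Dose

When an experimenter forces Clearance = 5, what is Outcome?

37

Intervening sets Clearance = 5 and removes its equation (Clearance := -Response - 2Marker - 2).
Response = 2Dose  [with Dose=6]  = 12
Outcome = Clearance^2 + Response  [with Clearance=5, Response=12]  = 37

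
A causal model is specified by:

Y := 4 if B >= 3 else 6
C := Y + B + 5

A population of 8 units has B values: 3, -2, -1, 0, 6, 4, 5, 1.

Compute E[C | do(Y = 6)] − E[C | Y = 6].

do(Y=6) breaks Y's dependence on B. With Y=6 fixed, C across the units is 14, 9, 10, 11, 17, 15, 16, 12, mean 13.
E[C|Y=6] averages over only the 4 units with Y=6 (B = -2, -1, 0, 1): C = 9, 10, 11, 12, mean 10.5.
Difference = 13 − 10.5 = 2.5.

2.5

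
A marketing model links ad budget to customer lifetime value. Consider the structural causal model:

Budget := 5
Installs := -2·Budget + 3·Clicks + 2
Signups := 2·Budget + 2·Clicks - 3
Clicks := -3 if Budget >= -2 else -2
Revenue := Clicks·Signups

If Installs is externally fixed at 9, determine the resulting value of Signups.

1

The intervention breaks the incoming arrows to Installs: Installs := -2·Budget + 3·Clicks + 2 no longer applies, and Installs = 9.
Signups is not downstream of the intervention, so its value is determined by the original equations.
Clicks = -3 if Budget >= -2 else -2  [with Budget=5]  = -3
Signups = 2·Budget + 2·Clicks - 3  [with Budget=5, Clicks=-3]  = 1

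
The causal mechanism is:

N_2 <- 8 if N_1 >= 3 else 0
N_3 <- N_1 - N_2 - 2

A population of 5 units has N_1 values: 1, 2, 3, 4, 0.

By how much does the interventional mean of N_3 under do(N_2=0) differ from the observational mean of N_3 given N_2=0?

1

Every unit gets N_2=0 under the intervention. N_3 values become -1, 0, 1, 2, -2; E[N_3|do(N_2=0)] = 0.
E[N_3|N_2=0] averages over only the 3 units with N_2=0 (N_1 = 1, 2, 0): N_3 = -1, 0, -2, mean -1.
Difference = 0 − (-1) = 1.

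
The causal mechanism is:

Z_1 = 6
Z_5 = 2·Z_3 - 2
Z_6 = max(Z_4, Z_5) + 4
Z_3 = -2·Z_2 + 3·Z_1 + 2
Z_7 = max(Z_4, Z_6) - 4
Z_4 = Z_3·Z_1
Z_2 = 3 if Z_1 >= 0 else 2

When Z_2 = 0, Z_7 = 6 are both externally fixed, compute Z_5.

38

Setting Z_2 = 0, Z_7 = 6 by intervention discards those variables' equations.
Z_3 = -2·Z_2 + 3·Z_1 + 2  [with Z_2=0, Z_1=6]  = 20
Z_5 = 2·Z_3 - 2  [with Z_3=20]  = 38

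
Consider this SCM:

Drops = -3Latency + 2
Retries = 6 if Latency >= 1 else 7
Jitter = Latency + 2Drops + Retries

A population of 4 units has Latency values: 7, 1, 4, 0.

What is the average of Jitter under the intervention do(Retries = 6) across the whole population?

Under do(Retries=6), Retries's equation is replaced by Retries=6 for every unit. Per-unit Jitter: -25, 5, -10, 10. Mean = -5.

-5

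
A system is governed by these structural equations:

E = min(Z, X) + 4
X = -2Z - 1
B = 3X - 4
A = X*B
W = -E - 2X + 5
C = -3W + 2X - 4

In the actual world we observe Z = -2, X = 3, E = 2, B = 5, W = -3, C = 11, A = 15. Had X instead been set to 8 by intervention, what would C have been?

51

Under do(X=8), the mechanism X = -2Z - 1 is discarded; X is fixed at 8.
E = min(Z, X) + 4  [with Z=-2, X=8]  = 2
W = -E - 2X + 5  [with E=2, X=8]  = -13
C = -3W + 2X - 4  [with W=-13, X=8]  = 51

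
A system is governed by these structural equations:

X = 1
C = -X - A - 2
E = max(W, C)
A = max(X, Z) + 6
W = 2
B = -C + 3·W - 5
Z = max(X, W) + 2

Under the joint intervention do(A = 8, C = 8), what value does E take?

8

The joint intervention fixes A = 8, C = 8, removing each variable's own equation.
E = max(W, C)  [with W=2, C=8]  = 8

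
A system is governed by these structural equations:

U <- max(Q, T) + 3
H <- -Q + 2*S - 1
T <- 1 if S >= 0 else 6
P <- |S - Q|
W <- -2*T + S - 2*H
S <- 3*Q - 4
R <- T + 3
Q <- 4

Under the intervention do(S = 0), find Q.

4

Under do(S=0), the mechanism S <- 3*Q - 4 is discarded; S is fixed at 0.
Q is not downstream of the intervention, so its value is determined by the original equations.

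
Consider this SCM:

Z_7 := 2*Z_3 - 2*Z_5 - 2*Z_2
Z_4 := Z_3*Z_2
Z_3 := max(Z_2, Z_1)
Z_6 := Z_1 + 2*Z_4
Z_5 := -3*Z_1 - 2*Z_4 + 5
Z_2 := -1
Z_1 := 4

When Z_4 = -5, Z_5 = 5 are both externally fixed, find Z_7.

0

Under do(Z_4 = -5, Z_5 = 5), each intervened variable's structural equation is replaced by its fixed value.
Z_3 = max(Z_2, Z_1)  [with Z_2=-1, Z_1=4]  = 4
Z_7 = 2*Z_3 - 2*Z_5 - 2*Z_2  [with Z_3=4, Z_5=5, Z_2=-1]  = 0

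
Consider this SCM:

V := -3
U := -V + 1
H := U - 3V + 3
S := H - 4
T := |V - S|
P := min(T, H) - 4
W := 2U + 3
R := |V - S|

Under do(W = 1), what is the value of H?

Intervening sets W = 1 and removes its equation (W := 2U + 3).
H is not downstream of the intervention, so its value is determined by the original equations.
U = -V + 1  [with V=-3]  = 4
H = U - 3V + 3  [with U=4, V=-3]  = 16

16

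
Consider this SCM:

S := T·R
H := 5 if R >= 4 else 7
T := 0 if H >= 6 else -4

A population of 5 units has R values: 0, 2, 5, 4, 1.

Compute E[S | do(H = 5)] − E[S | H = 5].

8.4

Every unit gets H=5 under the intervention. S values become 0, -8, -20, -16, -4; E[S|do(H=5)] = -9.6.
E[S|H=5] averages over only the 2 units with H=5 (R = 5, 4): S = -20, -16, mean -18.
Difference = -9.6 − (-18) = 8.4.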